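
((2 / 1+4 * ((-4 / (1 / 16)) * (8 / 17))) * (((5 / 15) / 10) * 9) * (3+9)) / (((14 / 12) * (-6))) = 60.93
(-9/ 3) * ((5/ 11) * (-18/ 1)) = 270/ 11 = 24.55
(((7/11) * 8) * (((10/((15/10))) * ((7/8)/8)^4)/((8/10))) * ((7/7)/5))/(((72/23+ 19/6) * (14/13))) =3589495/20046675968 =0.00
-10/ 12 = -5/ 6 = -0.83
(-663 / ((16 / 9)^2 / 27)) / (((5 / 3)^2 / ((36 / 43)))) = -1707.10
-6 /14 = -3 /7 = -0.43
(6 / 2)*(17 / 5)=51 / 5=10.20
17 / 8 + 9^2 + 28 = 889 / 8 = 111.12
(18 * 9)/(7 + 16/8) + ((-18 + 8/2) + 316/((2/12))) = 1900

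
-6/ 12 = -0.50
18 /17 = 1.06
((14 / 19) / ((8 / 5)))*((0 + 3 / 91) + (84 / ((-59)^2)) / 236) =772560 / 50728613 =0.02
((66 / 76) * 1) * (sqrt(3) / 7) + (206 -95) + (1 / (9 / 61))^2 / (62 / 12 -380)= 33 * sqrt(3) / 266 + 6732811 / 60723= 111.09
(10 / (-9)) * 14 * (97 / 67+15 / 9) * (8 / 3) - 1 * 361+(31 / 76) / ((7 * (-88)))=-124543228109 / 254070432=-490.19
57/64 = 0.89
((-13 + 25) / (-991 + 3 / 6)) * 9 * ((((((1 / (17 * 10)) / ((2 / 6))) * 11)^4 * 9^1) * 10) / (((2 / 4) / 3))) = -1729072818 / 20681887625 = -0.08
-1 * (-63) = 63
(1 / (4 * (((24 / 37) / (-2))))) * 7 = -259 / 48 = -5.40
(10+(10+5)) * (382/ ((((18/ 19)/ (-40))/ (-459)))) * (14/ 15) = 172740400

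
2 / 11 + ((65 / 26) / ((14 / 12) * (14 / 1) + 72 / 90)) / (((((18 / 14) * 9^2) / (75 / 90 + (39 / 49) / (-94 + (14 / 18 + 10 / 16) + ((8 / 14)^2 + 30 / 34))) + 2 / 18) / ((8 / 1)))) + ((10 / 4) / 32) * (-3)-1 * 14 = -109743074241322619 / 7814609319294272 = -14.04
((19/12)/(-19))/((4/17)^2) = -289/192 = -1.51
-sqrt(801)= -3 * sqrt(89)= -28.30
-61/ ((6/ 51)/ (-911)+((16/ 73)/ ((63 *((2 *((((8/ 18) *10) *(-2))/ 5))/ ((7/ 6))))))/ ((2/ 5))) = 1655126664/ 80939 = 20449.06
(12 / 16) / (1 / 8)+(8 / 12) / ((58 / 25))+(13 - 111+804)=61969 / 87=712.29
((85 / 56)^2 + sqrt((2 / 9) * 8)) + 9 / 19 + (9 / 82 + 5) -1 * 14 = -35026951 / 7328832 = -4.78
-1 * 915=-915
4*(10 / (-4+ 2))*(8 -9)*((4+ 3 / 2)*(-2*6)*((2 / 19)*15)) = -39600 / 19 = -2084.21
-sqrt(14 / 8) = -sqrt(7) / 2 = -1.32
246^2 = 60516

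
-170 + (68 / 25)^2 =-101626 / 625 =-162.60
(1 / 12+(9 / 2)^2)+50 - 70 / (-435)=6133 / 87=70.49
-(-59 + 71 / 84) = 4885 / 84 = 58.15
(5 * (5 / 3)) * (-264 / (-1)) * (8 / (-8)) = -2200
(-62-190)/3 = -84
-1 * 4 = -4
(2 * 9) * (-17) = -306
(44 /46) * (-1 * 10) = -220 /23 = -9.57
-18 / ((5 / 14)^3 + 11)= -16464 / 10103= -1.63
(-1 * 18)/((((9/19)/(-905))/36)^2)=-85152391200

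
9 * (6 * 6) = 324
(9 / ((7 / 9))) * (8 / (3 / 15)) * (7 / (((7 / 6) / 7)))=19440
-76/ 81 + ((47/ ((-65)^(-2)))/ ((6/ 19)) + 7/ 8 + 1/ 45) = 2037379367/ 3240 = 628820.79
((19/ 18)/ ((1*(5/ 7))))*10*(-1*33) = -487.67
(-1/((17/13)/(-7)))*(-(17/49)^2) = -221/343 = -0.64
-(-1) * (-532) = -532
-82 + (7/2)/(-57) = -9355/114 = -82.06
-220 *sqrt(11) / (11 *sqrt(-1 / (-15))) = -20 *sqrt(165) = -256.90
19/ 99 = 0.19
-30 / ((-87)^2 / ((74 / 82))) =-370 / 103443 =-0.00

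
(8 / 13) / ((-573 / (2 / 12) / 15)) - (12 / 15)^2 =-119684 / 186225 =-0.64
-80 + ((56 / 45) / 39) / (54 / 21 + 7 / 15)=-2985448 / 37323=-79.99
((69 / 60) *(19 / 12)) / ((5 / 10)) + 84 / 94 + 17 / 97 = 2577043 / 547080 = 4.71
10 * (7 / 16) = 35 / 8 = 4.38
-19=-19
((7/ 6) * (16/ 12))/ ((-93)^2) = 14/ 77841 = 0.00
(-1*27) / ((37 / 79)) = -2133 / 37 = -57.65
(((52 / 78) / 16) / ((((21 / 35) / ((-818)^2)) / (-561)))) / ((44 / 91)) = -1293918535 / 24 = -53913272.29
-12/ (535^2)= -0.00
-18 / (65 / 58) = -1044 / 65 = -16.06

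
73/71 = 1.03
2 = 2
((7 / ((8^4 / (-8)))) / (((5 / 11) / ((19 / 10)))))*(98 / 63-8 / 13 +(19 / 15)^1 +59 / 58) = -160041959 / 868608000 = -0.18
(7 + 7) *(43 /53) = 602 /53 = 11.36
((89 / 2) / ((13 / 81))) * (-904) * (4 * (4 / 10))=-26067744 / 65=-401042.22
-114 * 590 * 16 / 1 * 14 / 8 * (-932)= 1755216960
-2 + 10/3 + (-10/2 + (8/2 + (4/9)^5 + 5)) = 315952/59049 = 5.35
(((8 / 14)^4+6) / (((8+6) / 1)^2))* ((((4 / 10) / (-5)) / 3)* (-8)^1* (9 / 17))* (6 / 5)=1055664 / 250004125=0.00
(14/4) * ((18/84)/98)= 3/392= 0.01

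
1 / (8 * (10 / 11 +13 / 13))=11 / 168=0.07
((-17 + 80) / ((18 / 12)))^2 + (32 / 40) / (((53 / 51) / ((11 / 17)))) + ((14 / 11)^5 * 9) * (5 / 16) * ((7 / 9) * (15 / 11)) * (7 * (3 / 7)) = 842397394362 / 469463665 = 1794.38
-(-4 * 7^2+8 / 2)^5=260919263232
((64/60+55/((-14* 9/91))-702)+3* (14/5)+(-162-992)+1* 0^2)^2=28819476169/8100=3557960.02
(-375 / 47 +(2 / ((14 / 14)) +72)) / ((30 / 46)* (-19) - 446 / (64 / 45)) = -2283808 / 11276475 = -0.20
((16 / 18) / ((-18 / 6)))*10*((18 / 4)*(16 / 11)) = -640 / 33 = -19.39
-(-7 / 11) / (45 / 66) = 14 / 15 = 0.93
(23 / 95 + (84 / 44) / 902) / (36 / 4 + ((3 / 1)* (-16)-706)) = -0.00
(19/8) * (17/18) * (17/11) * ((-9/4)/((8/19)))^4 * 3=1565001040257/184549376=8480.12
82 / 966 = 41 / 483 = 0.08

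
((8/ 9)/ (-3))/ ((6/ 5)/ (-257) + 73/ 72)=-82240/ 280119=-0.29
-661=-661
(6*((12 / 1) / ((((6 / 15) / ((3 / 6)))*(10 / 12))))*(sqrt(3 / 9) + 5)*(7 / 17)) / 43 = 252*sqrt(3) / 731 + 3780 / 731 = 5.77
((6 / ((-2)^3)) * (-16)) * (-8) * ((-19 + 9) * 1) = 960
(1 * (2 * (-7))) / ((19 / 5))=-70 / 19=-3.68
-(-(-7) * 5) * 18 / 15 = -42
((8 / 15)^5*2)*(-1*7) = -458752 / 759375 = -0.60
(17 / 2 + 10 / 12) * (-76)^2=161728 / 3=53909.33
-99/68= -1.46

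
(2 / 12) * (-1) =-1 / 6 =-0.17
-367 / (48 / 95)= -34865 / 48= -726.35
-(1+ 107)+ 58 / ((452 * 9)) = -219643 / 2034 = -107.99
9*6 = 54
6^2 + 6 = 42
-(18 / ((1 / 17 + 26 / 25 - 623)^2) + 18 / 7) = -628739849151 / 244505516024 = -2.57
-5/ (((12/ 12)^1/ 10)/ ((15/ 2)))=-375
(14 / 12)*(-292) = -1022 / 3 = -340.67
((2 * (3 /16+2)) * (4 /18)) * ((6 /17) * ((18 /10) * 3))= 63 /34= 1.85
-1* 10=-10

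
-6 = -6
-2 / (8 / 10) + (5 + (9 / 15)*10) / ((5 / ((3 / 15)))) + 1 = -53 / 50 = -1.06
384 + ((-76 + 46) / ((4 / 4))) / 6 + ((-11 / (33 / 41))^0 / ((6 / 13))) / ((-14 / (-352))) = 433.48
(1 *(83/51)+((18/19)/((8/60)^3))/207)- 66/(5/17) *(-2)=201634157/445740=452.36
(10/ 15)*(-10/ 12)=-5/ 9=-0.56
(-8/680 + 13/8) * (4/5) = 1.29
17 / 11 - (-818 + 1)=9004 / 11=818.55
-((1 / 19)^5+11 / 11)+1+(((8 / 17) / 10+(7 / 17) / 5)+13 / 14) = 3117407451 / 2946557810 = 1.06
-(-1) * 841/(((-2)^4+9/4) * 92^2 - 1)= 841/154467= 0.01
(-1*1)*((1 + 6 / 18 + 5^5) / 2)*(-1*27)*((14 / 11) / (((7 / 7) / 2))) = 107432.18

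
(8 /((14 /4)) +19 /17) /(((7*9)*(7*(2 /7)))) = 45 /1666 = 0.03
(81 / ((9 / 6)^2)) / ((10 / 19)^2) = 3249 / 25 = 129.96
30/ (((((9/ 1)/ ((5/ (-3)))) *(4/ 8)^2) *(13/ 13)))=-200/ 9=-22.22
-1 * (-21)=21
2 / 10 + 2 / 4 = 7 / 10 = 0.70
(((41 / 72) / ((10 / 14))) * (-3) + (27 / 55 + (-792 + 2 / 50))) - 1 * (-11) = -782.86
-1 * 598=-598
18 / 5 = 3.60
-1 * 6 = -6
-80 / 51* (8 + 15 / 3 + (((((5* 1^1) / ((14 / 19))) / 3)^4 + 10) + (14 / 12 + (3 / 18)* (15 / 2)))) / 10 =-160539565 / 19837062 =-8.09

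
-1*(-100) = 100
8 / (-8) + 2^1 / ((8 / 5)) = 0.25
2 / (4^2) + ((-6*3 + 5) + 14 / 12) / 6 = -133 / 72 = -1.85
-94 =-94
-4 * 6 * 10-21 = -261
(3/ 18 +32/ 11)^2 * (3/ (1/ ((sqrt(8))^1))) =41209 * sqrt(2)/ 726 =80.27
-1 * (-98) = 98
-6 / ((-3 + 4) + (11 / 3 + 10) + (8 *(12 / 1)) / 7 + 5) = -126 / 701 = -0.18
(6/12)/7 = 1/14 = 0.07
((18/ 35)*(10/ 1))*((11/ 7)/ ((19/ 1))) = 396/ 931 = 0.43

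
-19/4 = -4.75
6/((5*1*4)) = 3/10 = 0.30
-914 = -914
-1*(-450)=450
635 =635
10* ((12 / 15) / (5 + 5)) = 4 / 5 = 0.80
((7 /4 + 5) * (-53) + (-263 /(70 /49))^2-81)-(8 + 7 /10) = 836134 /25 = 33445.36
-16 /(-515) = 16 /515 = 0.03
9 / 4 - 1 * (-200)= 809 / 4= 202.25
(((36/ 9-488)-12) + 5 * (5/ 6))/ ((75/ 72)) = -11804/ 25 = -472.16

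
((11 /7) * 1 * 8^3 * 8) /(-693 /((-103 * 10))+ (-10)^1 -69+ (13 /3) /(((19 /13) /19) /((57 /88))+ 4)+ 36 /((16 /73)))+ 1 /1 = 2563394917 /34176357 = 75.00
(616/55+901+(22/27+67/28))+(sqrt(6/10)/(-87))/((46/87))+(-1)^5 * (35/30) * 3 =3447011/3780 - sqrt(15)/230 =911.89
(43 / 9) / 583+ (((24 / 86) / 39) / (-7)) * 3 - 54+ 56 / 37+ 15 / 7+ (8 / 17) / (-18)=-650425159136 / 12914320419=-50.36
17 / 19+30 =587 / 19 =30.89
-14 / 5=-2.80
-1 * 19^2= -361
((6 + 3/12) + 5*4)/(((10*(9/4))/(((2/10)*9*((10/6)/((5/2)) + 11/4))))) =287/40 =7.18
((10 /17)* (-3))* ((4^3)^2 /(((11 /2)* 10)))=-131.42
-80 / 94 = -0.85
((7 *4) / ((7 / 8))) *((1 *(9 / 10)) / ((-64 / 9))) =-81 / 20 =-4.05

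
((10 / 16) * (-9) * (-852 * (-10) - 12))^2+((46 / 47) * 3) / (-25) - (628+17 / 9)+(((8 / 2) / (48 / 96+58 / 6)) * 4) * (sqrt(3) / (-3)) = 96881368305107 / 42300 - 32 * sqrt(3) / 61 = 2290339675.34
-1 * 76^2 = -5776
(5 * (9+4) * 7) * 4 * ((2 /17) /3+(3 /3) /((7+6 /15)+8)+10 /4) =2658890 /561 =4739.55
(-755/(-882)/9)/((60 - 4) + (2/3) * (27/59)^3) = 155061145/91400878548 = 0.00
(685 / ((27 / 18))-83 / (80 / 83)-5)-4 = 86773 / 240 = 361.55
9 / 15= 3 / 5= 0.60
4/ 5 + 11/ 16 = 1.49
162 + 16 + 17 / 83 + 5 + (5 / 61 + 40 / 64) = 7449163 / 40504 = 183.91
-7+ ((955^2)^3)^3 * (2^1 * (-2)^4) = 13970458733513866168375711795463512240078247070312499993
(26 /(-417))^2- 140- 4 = -25039340 /173889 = -144.00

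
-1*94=-94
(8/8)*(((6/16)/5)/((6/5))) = 1/16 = 0.06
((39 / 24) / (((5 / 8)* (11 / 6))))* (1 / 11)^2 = 78 / 6655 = 0.01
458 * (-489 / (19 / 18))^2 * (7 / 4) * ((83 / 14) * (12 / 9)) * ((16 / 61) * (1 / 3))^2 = 13962156585984 / 1343281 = 10394069.88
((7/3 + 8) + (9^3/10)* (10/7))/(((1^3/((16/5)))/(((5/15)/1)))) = 38464/315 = 122.11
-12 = -12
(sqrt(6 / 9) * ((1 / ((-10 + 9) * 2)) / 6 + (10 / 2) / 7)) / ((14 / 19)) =1007 * sqrt(6) / 3528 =0.70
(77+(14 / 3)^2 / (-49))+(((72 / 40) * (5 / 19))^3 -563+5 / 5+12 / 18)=-29919256 / 61731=-484.67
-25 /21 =-1.19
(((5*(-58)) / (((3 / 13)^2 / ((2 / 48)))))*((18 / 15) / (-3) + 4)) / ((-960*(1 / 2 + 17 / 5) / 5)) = 1885 / 1728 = 1.09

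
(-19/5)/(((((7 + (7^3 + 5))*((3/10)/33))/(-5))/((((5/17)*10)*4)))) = 83600/1207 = 69.26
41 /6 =6.83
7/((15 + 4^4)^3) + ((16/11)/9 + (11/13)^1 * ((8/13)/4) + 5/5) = 430153087360/332988911541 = 1.29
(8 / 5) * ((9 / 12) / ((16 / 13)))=39 / 40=0.98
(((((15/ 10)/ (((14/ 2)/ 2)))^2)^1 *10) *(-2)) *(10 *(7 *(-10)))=18000/ 7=2571.43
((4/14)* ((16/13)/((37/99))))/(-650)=-1584/1094275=-0.00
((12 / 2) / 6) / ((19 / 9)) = 9 / 19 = 0.47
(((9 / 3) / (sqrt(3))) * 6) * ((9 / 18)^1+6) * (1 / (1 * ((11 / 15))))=585 * sqrt(3) / 11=92.11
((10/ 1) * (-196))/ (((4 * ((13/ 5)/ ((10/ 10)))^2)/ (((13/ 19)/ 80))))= -1225/ 1976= -0.62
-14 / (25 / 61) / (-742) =61 / 1325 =0.05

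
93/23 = 4.04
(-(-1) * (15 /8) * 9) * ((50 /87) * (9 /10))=2025 /232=8.73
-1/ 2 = -0.50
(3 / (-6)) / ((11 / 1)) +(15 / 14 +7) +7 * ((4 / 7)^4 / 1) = 33098 / 3773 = 8.77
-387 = -387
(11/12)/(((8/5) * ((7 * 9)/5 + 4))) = 275/7968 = 0.03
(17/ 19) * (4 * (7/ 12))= 119/ 57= 2.09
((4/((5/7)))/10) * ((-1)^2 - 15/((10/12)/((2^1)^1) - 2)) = 5.87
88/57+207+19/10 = 119953/570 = 210.44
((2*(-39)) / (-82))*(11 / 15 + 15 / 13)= 368 / 205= 1.80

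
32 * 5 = 160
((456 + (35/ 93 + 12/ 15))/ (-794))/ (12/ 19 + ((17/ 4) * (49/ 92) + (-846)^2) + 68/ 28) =-5202429064/ 6466761972299745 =-0.00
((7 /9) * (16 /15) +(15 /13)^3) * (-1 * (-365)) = 51223297 /59319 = 863.52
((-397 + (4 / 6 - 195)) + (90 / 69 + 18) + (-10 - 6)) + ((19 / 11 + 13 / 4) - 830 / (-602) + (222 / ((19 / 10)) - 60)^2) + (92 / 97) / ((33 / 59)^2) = 2800899259723519 / 1055993241996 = 2652.38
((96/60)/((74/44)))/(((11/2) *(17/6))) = 192/3145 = 0.06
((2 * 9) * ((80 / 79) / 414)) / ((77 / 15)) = 1200 / 139909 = 0.01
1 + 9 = 10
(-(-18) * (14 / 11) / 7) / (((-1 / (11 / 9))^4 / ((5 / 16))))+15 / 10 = 11029 / 2916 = 3.78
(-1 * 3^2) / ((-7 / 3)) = 27 / 7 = 3.86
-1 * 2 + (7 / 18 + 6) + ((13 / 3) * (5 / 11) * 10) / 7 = 9983 / 1386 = 7.20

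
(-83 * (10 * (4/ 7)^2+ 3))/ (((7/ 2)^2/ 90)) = -9173160/ 2401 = -3820.56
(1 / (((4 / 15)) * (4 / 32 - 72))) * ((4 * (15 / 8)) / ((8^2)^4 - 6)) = -0.00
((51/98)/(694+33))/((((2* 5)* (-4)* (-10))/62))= 1581/14249200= 0.00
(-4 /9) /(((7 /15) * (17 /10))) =-200 /357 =-0.56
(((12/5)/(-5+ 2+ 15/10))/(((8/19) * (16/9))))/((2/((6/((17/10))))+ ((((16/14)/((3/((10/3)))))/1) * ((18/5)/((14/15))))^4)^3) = -22113263632101878382235425/1977929780838628573446629383104226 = -0.00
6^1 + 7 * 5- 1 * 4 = 37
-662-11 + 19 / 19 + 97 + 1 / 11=-6324 / 11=-574.91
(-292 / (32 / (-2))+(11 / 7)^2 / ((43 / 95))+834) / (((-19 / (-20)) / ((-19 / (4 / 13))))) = -469868295 / 8428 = -55750.87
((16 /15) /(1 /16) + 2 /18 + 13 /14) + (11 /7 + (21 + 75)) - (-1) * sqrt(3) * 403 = 813.69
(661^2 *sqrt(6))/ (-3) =-436921 *sqrt(6)/ 3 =-356744.50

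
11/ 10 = 1.10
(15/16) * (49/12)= 245/64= 3.83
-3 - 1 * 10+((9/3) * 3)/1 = -4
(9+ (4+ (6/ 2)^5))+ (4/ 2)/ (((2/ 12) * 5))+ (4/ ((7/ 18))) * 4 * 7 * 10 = 15692/ 5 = 3138.40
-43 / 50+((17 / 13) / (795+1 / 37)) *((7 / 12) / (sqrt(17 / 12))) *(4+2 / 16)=-0.86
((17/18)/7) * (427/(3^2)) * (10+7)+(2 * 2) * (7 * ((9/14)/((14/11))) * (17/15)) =707897/5670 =124.85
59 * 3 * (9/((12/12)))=1593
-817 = -817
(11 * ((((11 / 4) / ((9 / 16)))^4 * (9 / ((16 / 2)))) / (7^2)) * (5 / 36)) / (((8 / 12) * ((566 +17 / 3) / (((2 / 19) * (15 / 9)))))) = 6442040 / 698381271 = 0.01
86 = 86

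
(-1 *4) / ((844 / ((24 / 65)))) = -24 / 13715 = -0.00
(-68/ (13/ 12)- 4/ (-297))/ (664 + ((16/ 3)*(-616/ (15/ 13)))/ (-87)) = -8783375/ 97514846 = -0.09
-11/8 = -1.38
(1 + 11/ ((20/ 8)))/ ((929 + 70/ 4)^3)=8/ 1256197955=0.00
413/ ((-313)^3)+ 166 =5090272889/ 30664297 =166.00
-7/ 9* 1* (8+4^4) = -616/ 3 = -205.33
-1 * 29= -29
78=78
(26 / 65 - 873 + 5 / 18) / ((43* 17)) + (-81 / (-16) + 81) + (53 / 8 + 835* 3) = 1366586813 / 526320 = 2596.49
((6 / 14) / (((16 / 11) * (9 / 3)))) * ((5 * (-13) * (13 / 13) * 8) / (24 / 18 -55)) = 2145 / 2254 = 0.95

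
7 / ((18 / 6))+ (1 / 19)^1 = 136 / 57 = 2.39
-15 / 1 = -15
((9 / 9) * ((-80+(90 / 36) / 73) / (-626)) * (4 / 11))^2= 136305625 / 63171292921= 0.00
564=564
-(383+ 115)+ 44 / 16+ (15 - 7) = -1949 / 4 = -487.25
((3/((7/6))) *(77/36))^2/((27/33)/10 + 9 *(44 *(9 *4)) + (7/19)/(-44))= 126445/59590387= 0.00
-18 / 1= -18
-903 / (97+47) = -301 / 48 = -6.27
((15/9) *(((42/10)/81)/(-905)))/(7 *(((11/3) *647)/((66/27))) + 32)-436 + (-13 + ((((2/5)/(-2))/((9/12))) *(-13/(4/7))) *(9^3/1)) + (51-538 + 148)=3637095352789/1000686555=3634.60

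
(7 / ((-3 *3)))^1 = -7 / 9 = -0.78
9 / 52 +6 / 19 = 483 / 988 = 0.49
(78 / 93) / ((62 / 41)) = 533 / 961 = 0.55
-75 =-75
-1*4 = -4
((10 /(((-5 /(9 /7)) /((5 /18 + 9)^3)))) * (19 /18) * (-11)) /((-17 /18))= -25246.65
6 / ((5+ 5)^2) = 3 / 50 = 0.06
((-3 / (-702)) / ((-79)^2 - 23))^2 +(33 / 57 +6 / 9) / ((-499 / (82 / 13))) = -316039047556631 / 20071845102885264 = -0.02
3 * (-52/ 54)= -26/ 9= -2.89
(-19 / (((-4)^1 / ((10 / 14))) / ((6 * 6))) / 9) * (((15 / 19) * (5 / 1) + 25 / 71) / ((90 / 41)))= 118900 / 4473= 26.58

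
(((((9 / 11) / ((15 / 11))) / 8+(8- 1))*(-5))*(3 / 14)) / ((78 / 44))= -3113 / 728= -4.28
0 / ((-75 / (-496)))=0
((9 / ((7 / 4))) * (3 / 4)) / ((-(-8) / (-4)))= -27 / 14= -1.93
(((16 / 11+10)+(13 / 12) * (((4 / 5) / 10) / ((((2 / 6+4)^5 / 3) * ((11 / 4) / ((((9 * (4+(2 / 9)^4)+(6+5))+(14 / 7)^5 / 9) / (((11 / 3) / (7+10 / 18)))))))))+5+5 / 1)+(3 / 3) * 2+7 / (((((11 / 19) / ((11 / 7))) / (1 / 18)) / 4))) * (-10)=-14350485304 / 51838215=-276.83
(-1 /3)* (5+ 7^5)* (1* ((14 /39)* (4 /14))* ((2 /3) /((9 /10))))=-149440 /351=-425.75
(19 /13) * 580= 11020 /13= 847.69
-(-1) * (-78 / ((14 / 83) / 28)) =-12948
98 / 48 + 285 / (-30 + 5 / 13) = -7.58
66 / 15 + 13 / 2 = 109 / 10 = 10.90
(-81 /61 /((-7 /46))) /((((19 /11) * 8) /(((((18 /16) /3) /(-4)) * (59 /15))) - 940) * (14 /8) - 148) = -2418174 /515054659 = -0.00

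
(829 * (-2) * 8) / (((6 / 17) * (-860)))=28186 / 645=43.70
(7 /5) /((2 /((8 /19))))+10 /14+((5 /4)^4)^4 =104352870321241 /2856153251840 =36.54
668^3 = 298077632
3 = 3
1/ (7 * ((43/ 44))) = 44/ 301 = 0.15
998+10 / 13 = 12984 / 13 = 998.77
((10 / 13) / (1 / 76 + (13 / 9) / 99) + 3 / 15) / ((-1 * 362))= -3410227 / 44212870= -0.08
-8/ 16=-1/ 2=-0.50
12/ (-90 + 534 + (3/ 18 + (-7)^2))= 72/ 2959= 0.02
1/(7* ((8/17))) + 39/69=1119/1288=0.87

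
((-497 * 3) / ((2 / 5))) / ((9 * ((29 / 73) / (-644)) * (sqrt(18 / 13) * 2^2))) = 29206205 * sqrt(26) / 1044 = 142646.56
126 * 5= 630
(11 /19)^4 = 14641 /130321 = 0.11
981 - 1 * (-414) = 1395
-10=-10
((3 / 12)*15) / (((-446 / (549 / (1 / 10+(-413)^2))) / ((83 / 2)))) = -3417525 / 3042952744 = -0.00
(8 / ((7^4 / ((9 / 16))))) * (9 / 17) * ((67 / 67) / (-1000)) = -81 / 81634000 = -0.00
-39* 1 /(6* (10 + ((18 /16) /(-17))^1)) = -884 /1351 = -0.65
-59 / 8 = -7.38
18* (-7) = -126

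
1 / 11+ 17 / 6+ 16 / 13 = 3565 / 858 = 4.16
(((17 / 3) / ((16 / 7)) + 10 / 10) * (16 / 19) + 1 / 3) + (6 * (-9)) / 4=-10.24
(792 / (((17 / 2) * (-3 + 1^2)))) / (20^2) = -99 / 850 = -0.12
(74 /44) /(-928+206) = -0.00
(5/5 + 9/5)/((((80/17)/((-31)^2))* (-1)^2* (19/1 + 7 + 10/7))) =800513/38400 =20.85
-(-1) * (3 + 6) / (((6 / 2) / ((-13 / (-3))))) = 13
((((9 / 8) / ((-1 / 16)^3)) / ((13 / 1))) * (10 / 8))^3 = -191102976000 / 2197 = -86983603.10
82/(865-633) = 41/116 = 0.35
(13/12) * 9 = 39/4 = 9.75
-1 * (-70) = 70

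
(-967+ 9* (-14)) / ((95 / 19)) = -1093 / 5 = -218.60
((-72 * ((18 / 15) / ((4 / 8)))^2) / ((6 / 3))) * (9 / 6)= -7776 / 25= -311.04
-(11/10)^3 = -1.33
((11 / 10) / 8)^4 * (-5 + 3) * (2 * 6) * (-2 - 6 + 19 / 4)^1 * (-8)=-0.22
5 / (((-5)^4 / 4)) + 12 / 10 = 154 / 125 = 1.23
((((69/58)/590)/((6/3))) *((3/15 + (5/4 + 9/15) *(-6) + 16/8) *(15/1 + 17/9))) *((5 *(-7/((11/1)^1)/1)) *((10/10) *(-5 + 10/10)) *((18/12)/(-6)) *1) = 272251/564630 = 0.48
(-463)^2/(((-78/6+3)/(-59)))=12647771/10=1264777.10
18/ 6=3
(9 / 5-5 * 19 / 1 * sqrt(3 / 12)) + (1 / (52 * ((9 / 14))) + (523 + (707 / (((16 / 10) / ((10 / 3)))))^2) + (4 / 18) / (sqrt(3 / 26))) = 2 * sqrt(78) / 27 + 6770277811 / 3120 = 2169961.49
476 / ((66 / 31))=7378 / 33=223.58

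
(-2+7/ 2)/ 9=1/ 6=0.17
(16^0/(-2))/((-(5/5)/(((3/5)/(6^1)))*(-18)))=-1/360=-0.00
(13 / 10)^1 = 13 / 10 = 1.30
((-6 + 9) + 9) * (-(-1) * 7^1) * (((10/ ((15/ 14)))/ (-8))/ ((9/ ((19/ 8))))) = -931/ 36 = -25.86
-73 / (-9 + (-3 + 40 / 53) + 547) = -3869 / 28395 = -0.14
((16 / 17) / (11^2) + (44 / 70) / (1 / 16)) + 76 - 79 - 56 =-3523081 / 71995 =-48.94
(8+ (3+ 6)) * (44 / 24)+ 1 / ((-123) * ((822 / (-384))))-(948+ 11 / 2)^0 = 338935 / 11234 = 30.17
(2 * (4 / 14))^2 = 16 / 49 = 0.33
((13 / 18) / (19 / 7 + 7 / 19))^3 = 5168743489 / 401947272000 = 0.01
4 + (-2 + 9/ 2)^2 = 41/ 4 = 10.25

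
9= 9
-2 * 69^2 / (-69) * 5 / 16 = 345 / 8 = 43.12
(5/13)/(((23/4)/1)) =20/299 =0.07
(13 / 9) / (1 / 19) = 247 / 9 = 27.44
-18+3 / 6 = -35 / 2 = -17.50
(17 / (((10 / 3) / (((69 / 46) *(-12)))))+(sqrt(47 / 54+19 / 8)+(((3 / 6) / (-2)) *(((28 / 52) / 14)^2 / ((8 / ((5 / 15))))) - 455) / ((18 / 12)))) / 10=-192319301 / 4867200+sqrt(4206) / 360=-39.33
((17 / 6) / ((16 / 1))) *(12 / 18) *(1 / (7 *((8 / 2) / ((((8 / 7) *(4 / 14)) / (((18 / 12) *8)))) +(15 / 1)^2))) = 17 / 374976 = 0.00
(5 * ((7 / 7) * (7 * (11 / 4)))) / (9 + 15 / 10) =55 / 6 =9.17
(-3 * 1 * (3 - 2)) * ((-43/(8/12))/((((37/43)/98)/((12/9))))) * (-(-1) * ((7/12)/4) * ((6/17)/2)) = 1902621/2516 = 756.21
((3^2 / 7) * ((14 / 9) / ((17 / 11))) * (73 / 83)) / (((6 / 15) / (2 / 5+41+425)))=1872596 / 1411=1327.14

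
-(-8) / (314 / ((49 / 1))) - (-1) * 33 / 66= 549 / 314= 1.75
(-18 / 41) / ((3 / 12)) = -72 / 41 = -1.76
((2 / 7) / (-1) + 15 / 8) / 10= 89 / 560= 0.16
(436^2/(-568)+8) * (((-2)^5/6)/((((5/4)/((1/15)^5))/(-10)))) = -2968832/161746875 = -0.02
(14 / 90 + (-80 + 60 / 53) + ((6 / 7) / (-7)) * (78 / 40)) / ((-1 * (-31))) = -18453251 / 7245630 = -2.55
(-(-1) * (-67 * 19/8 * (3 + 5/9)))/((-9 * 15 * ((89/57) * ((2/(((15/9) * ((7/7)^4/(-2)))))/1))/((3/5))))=-24187/36045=-0.67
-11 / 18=-0.61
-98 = -98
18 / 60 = 3 / 10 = 0.30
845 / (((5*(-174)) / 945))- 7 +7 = -917.84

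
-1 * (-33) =33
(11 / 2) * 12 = 66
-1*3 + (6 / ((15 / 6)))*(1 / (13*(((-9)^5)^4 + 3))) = -197562063709675093064 / 65854021236558364355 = -3.00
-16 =-16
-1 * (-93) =93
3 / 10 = 0.30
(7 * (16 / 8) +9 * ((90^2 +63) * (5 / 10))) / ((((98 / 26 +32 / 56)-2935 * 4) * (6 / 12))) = -1337609 / 213589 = -6.26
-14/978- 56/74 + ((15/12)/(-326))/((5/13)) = -113051/144744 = -0.78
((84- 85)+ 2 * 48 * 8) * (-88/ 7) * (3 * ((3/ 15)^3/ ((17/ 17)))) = -202488/ 875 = -231.41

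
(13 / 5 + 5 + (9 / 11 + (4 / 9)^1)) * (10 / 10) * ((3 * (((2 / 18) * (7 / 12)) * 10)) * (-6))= -30709 / 297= -103.40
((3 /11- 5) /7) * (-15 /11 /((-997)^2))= 780 /841925623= 0.00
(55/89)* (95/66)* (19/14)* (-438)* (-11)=7247075/1246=5816.27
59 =59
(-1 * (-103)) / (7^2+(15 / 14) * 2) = 721 / 358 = 2.01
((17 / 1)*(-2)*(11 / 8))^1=-187 / 4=-46.75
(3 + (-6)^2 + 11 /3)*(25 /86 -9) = -371.60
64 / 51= 1.25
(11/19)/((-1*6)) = -11/114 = -0.10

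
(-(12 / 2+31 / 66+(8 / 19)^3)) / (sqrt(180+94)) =-0.40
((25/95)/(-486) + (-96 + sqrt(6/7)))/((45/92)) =-194.37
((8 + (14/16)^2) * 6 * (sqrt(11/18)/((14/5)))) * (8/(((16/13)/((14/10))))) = 7293 * sqrt(22)/256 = 133.62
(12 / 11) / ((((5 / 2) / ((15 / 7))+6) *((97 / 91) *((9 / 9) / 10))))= 65520 / 45881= 1.43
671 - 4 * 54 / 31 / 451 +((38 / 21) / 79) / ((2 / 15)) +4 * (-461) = -9067832542 / 7731493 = -1172.84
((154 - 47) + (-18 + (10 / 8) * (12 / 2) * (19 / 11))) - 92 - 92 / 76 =3655 / 418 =8.74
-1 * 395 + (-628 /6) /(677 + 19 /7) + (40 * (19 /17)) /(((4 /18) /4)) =49690522 /121329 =409.55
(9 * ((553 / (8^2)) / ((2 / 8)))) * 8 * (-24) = -59724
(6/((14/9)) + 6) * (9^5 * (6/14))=12223143/49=249451.90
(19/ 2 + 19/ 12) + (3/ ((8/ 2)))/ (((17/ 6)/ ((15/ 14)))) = 4058/ 357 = 11.37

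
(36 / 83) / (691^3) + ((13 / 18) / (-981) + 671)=324470927820835153 / 483563761288794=671.00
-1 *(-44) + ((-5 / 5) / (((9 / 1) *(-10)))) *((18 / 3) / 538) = 355081 / 8070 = 44.00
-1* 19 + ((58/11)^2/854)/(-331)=-324935445/17101777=-19.00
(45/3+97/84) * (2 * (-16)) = -10856/21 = -516.95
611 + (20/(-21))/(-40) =25663/42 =611.02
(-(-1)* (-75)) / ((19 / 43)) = -3225 / 19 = -169.74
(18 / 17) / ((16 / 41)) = 369 / 136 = 2.71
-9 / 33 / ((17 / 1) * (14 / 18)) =-27 / 1309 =-0.02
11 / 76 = 0.14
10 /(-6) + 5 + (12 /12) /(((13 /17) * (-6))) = 81 /26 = 3.12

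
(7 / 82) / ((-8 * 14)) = -1 / 1312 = -0.00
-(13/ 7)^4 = -28561/ 2401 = -11.90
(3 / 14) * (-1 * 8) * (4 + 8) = -144 / 7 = -20.57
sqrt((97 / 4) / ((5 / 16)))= 2 * sqrt(485) / 5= 8.81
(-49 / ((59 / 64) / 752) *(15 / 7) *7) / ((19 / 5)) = -176870400 / 1121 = -157779.13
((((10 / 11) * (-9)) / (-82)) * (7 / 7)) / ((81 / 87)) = 145 / 1353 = 0.11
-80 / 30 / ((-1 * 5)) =0.53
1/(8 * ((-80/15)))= -3/128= -0.02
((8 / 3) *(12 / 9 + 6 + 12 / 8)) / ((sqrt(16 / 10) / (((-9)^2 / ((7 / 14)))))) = 954 *sqrt(10) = 3016.81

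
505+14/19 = 9609/19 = 505.74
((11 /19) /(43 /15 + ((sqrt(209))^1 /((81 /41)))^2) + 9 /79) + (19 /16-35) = -748656656255 /22223037488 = -33.69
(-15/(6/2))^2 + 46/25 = 671/25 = 26.84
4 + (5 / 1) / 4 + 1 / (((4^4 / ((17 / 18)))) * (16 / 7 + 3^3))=4959479 / 944640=5.25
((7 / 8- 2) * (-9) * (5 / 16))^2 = 164025 / 16384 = 10.01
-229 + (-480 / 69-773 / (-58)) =-222.63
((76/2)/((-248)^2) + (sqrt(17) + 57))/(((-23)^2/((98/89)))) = 98 *sqrt(17)/47081 + 85891267/723917456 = 0.13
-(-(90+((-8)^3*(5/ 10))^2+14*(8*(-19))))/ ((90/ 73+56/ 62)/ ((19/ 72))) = 455037251/ 58008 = 7844.39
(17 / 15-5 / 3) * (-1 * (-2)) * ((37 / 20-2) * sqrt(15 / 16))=sqrt(15) / 25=0.15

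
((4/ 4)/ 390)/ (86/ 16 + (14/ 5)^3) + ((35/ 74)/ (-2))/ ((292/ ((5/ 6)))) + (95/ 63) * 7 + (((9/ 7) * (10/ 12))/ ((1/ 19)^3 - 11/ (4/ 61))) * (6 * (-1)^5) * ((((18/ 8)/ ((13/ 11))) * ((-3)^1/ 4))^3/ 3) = 11253350844949351098853/ 1069935348079424246784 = 10.52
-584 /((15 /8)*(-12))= 1168 /45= 25.96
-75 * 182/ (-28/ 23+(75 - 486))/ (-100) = -6279/ 18962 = -0.33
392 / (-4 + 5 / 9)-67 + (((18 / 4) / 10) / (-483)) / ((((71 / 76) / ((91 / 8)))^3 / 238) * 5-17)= -8986542396107385997 / 49702568906528340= -180.81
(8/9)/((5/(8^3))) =4096/45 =91.02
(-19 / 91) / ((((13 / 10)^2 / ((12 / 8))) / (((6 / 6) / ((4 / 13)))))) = -1425 / 2366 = -0.60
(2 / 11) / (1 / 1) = 2 / 11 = 0.18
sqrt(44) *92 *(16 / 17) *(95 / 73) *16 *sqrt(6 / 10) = 894976 *sqrt(165) / 1241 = 9263.64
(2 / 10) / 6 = 1 / 30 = 0.03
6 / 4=3 / 2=1.50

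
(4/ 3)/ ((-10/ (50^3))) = -50000/ 3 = -16666.67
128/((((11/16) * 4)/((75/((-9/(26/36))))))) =-83200/297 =-280.13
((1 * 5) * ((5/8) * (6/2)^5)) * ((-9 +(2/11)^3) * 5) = -363619125/10648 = -34149.05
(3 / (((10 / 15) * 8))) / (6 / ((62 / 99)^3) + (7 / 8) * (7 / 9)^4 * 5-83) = -1759128759 / 178168667090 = -0.01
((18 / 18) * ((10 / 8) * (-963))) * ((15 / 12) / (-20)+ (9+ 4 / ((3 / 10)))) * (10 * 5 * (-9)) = 386042625 / 32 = 12063832.03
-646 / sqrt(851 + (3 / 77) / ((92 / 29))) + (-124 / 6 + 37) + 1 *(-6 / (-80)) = 1969 / 120-1292 *sqrt(10676599241) / 6028571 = -5.74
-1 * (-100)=100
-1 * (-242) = 242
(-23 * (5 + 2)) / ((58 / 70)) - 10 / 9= -51005 / 261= -195.42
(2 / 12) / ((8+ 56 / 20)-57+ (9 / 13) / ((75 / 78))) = -25 / 6822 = -0.00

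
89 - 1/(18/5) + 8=1741/18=96.72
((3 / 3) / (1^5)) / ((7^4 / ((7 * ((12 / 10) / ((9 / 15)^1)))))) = 2 / 343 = 0.01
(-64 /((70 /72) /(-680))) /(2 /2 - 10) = -34816 /7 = -4973.71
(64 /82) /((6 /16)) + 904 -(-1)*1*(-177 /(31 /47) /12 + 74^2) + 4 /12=32334503 /5084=6360.05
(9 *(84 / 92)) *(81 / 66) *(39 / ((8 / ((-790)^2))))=31051627425 / 1012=30683426.31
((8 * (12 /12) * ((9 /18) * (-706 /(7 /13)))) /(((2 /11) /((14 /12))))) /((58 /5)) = -2901.09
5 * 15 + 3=78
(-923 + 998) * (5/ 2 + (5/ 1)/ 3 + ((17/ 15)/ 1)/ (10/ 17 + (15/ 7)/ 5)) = 396.10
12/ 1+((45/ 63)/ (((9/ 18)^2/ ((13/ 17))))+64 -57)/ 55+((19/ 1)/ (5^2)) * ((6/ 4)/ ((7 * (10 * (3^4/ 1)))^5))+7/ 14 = 231355241193736768503553/ 18264410124937515000000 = 12.67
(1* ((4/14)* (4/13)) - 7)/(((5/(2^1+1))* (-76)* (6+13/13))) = 1887/242060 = 0.01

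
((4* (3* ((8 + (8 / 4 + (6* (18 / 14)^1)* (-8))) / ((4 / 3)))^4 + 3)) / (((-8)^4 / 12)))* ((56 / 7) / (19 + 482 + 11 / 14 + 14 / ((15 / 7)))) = 1252.11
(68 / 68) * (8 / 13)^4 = 4096 / 28561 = 0.14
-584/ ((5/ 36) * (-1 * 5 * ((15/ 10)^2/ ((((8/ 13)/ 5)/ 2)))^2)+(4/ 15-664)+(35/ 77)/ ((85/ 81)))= 1677434880/ 4571713493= 0.37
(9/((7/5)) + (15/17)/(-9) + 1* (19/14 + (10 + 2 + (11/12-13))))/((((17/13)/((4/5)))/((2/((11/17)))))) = 282334/19635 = 14.38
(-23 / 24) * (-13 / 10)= 299 / 240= 1.25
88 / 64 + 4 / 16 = 13 / 8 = 1.62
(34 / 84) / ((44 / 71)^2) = 1.05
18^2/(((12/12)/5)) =1620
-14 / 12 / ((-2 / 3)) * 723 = 5061 / 4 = 1265.25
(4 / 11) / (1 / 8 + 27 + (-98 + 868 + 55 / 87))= 2784 / 6107629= 0.00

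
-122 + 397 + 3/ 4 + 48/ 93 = 34257/ 124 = 276.27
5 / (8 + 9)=5 / 17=0.29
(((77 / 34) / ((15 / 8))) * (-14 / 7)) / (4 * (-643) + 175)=616 / 611235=0.00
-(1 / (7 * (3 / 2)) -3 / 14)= 5 / 42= 0.12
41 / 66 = 0.62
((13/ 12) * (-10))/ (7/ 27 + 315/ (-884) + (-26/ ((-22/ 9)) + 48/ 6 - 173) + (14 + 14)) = 2844270/ 33202007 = 0.09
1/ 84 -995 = -83579/ 84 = -994.99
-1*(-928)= 928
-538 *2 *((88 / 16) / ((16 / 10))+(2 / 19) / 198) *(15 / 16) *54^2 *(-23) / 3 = 259270906185 / 3344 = 77533165.73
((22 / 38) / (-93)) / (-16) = 11 / 28272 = 0.00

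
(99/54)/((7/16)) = 88/21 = 4.19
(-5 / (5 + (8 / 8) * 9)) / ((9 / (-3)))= 5 / 42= 0.12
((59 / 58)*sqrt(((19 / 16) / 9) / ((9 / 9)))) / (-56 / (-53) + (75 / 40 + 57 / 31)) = 96937*sqrt(19) / 5454987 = 0.08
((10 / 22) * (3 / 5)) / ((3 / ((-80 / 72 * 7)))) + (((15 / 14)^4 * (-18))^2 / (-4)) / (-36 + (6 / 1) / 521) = 935522671285 / 292206233088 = 3.20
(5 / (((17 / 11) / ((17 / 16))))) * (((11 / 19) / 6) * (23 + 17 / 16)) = 232925 / 29184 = 7.98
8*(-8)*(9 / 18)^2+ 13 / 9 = -131 / 9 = -14.56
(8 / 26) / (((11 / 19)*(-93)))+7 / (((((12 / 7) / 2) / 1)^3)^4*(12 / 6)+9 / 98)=858732981301642 / 49868619391305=17.22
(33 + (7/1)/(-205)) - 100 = -13742/205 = -67.03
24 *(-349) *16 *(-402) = 53874432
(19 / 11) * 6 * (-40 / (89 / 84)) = -383040 / 979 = -391.26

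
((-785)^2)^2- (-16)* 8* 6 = 379733251393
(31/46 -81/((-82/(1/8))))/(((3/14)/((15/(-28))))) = -60155/30176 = -1.99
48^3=110592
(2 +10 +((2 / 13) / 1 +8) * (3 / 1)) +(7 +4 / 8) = 1143 / 26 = 43.96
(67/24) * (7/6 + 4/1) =2077/144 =14.42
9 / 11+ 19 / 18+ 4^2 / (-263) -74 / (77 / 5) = -1090745 / 364518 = -2.99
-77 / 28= -11 / 4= -2.75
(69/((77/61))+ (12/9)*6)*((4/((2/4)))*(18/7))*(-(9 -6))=-2084400/539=-3867.16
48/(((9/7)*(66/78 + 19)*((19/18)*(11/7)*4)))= 2548/8987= 0.28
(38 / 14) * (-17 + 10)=-19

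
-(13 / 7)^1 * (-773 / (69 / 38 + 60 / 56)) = 190931 / 384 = 497.22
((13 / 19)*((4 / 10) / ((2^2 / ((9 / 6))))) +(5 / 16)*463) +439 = 887361 / 1520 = 583.79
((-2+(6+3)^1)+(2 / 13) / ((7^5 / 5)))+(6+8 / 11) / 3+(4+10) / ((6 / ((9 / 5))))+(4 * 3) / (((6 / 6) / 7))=3512899948 / 36051015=97.44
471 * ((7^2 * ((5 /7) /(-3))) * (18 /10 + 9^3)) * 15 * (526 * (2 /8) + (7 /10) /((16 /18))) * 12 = -191243879631 /2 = -95621939815.50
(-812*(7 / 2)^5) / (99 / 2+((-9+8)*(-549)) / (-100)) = -85295525 / 8802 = -9690.47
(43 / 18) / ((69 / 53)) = 2279 / 1242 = 1.83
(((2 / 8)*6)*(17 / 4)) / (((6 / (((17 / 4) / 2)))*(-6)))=-289 / 768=-0.38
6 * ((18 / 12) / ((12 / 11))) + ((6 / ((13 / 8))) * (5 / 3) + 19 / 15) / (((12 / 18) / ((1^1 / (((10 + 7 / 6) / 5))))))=46107 / 3484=13.23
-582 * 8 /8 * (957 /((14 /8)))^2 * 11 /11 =-174048691.59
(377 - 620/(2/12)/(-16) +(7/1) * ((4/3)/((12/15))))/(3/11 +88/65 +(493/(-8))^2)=85273760/521563401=0.16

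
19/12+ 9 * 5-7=475/12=39.58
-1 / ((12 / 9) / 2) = -3 / 2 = -1.50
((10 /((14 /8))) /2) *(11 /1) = 220 /7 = 31.43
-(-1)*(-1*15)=-15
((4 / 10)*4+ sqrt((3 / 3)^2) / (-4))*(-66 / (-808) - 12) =-26001 / 1616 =-16.09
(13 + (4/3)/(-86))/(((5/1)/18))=46.74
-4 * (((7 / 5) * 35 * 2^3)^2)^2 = -94450499584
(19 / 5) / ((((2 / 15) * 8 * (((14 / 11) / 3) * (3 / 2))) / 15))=9405 / 112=83.97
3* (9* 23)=621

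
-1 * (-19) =19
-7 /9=-0.78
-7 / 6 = -1.17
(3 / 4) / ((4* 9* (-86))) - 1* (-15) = 61919 / 4128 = 15.00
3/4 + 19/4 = 11/2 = 5.50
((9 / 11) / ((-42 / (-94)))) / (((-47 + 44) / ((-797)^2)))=-29854823 / 77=-387724.97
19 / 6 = 3.17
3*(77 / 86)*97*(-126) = -1411641 / 43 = -32828.86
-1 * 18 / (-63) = 2 / 7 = 0.29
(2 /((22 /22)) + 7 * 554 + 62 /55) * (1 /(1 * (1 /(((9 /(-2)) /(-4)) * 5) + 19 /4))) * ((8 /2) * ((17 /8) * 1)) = 65319372 /9757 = 6694.62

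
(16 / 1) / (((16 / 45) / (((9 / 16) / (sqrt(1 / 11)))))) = 405 *sqrt(11) / 16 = 83.95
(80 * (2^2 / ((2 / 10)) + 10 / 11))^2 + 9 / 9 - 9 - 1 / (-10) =3385590441 / 1210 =2798008.63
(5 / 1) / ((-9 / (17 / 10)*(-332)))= 17 / 5976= 0.00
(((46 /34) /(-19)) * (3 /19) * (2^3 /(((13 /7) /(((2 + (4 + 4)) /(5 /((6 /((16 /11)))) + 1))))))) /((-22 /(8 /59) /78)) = 2782080 /26432059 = 0.11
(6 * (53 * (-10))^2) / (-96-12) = -140450 / 9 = -15605.56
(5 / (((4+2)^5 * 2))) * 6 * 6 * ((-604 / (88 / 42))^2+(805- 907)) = 16738165 / 17424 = 960.64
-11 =-11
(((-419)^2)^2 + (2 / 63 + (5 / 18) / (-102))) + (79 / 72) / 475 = 376314033244959953 / 12209400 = 30821664721.03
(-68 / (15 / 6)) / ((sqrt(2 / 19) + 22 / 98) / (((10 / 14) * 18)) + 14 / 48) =-1014519744 / 11453147 + 13434624 * sqrt(38) / 11453147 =-81.35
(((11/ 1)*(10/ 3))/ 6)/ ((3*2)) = 55/ 54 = 1.02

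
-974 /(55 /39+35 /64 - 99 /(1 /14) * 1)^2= -6068035584 /11934060794041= -0.00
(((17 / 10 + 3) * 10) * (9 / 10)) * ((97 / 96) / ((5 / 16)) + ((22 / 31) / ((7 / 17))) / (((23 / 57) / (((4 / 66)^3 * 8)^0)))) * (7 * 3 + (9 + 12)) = 475311141 / 35650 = 13332.71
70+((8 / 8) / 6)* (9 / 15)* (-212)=244 / 5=48.80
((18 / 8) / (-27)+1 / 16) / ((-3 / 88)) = 11 / 18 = 0.61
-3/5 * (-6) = 18/5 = 3.60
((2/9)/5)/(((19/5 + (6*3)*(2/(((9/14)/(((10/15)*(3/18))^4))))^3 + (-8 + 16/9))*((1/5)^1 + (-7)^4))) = -1412147682405/184801271170583447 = -0.00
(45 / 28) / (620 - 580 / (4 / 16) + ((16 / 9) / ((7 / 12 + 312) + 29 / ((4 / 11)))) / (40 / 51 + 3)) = -3407415 / 3604285328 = -0.00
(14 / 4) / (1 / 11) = 77 / 2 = 38.50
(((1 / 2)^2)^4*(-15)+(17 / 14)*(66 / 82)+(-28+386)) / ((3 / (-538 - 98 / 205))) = -64423.29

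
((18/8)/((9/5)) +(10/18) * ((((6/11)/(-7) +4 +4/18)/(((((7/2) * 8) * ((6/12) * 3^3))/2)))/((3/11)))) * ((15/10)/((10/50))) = 8324425/857304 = 9.71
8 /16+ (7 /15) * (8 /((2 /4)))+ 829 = 25109 /30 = 836.97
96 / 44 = 24 / 11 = 2.18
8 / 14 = 4 / 7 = 0.57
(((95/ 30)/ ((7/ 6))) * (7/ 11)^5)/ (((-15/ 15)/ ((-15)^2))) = -10264275/ 161051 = -63.73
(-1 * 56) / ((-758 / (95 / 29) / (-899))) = -82460 / 379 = -217.57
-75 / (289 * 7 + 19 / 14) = -350 / 9447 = -0.04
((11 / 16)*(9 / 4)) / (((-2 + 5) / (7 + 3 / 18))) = 473 / 128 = 3.70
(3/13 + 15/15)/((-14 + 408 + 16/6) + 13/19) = 912/294437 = 0.00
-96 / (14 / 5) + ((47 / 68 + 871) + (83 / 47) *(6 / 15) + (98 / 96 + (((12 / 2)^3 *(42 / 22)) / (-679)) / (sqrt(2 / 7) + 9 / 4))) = 10368 *sqrt(14) / 570845 + 128554361674169 / 153251332080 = 838.91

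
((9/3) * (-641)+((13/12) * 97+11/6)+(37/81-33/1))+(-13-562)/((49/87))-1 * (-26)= -45144119/15876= -2843.54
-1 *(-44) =44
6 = 6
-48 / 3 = -16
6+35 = 41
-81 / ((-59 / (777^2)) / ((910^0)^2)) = 48902049 / 59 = 828848.29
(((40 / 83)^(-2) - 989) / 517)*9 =-14179599 / 827200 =-17.14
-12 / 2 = -6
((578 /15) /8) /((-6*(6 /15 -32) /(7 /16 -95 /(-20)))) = 23987 /182016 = 0.13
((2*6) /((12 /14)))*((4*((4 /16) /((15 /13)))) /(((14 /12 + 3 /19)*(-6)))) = -3458 /2265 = -1.53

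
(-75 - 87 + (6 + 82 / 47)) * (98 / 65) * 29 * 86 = -354397400 / 611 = -580028.48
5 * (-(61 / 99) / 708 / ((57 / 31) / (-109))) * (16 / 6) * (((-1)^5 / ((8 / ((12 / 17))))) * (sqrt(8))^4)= -65958080 / 16979787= -3.88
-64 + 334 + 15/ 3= 275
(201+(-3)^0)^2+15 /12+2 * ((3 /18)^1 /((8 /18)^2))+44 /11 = 40810.94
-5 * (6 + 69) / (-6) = 125 / 2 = 62.50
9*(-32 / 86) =-144 / 43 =-3.35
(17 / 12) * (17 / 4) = 289 / 48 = 6.02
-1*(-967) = 967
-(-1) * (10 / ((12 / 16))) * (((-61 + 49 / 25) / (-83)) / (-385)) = -3936 / 159775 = -0.02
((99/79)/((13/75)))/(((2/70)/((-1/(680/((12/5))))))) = -31185/34918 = -0.89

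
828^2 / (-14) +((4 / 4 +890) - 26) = -336737 / 7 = -48105.29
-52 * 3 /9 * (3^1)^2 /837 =-52 /279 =-0.19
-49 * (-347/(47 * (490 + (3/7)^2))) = 0.74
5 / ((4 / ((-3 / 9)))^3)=-5 / 1728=-0.00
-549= -549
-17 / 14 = -1.21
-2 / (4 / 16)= -8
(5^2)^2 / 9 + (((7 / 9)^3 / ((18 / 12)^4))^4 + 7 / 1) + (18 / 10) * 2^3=5522286357360181683512 / 60788327295284644005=90.84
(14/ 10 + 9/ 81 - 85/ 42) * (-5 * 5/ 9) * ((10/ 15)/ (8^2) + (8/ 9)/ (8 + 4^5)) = 676685/ 42130368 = 0.02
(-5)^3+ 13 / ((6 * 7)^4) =-388961987 / 3111696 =-125.00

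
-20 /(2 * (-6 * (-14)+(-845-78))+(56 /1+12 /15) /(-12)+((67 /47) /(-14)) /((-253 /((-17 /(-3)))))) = 49942200 /4201964539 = 0.01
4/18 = 2/9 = 0.22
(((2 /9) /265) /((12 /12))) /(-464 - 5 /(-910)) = -364 /201406095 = -0.00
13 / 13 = 1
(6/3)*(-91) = -182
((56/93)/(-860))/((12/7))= -49/119970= -0.00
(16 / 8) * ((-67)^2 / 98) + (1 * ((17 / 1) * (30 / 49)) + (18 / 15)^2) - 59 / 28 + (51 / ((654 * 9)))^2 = 119484664954 / 1178892225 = 101.35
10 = 10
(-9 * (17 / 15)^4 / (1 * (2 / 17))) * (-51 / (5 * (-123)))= -24137569 / 2306250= -10.47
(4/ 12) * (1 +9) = 10/ 3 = 3.33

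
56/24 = 7/3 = 2.33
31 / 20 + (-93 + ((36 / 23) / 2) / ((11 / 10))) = -90.74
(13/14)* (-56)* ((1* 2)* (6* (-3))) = 1872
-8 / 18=-4 / 9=-0.44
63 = 63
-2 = -2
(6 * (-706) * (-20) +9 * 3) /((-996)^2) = 28249 /330672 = 0.09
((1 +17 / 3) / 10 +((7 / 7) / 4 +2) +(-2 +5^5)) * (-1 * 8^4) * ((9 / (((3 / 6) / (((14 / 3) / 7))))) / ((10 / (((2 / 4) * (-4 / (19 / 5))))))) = 153645056 / 19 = 8086581.89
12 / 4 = 3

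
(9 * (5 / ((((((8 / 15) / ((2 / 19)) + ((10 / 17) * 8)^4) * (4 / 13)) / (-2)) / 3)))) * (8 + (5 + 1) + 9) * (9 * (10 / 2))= -2275644486375 / 1241495192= -1832.99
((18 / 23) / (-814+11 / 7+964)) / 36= 7 / 48806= 0.00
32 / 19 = 1.68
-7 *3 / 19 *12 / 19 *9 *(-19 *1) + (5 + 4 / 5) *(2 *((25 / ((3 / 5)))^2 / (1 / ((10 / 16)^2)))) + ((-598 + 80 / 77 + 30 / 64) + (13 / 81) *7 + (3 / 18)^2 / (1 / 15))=3503503145 / 474012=7391.17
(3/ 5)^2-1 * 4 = -91/ 25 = -3.64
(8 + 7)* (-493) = -7395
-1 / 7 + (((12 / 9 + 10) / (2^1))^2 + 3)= 2203 / 63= 34.97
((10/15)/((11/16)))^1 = 32/33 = 0.97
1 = 1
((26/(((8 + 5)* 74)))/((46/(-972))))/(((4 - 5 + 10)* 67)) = -54/57017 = -0.00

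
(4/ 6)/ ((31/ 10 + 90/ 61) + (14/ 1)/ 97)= 118340/ 837801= 0.14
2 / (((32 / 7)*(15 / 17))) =119 / 240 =0.50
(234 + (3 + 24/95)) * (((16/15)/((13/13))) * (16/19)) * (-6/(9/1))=-3846656/27075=-142.07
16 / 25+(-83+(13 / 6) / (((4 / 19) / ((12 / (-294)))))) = -1216867 / 14700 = -82.78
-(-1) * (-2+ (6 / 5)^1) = -4 / 5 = -0.80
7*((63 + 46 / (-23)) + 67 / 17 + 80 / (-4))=5348 / 17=314.59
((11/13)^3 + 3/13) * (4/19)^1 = 7352/41743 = 0.18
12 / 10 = 6 / 5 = 1.20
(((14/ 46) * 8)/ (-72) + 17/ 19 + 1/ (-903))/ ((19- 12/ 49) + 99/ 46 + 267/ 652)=4645581500/ 115174884627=0.04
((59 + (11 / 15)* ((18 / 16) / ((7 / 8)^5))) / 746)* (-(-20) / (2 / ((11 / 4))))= 56025563 / 25076044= 2.23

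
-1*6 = -6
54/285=18/95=0.19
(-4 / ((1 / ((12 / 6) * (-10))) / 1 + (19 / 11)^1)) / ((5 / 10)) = -1760 / 369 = -4.77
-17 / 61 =-0.28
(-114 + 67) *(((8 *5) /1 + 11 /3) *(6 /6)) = -2052.33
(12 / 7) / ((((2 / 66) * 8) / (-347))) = -34353 / 14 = -2453.79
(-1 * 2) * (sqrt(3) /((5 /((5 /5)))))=-2 * sqrt(3) /5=-0.69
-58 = -58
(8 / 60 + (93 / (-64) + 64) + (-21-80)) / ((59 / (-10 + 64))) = -331083 / 9440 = -35.07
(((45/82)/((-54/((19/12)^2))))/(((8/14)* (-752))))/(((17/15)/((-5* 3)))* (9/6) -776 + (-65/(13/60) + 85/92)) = -7265125/131752314676224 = -0.00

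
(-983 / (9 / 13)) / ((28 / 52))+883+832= -58082 / 63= -921.94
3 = 3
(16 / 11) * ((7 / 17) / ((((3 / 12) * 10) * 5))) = 0.05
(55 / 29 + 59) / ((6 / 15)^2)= 22075 / 58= 380.60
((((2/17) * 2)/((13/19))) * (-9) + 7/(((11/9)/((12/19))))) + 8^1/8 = 70309/46189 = 1.52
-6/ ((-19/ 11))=3.47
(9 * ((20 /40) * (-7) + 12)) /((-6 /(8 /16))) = -51 /8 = -6.38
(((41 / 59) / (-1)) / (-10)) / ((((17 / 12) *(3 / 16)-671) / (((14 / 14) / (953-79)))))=-16 / 134974005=-0.00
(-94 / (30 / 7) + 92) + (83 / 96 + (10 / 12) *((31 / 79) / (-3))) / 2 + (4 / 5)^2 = 71.08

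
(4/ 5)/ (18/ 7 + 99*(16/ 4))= 14/ 6975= 0.00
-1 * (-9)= 9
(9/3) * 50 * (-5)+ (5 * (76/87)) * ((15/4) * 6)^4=129766125/116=1118673.49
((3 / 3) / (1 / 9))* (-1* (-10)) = 90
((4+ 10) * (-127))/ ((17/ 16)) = -28448/ 17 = -1673.41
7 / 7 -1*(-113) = 114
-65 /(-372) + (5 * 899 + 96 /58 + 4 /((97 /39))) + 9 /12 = 1177028113 /261609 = 4499.19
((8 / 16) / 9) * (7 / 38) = 0.01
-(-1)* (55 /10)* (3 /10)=33 /20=1.65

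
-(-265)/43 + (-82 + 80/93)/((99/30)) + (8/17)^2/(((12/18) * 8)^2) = -255420047/13868532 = -18.42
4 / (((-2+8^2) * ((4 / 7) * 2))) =7 / 124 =0.06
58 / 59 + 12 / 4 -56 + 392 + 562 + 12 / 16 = 213045 / 236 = 902.73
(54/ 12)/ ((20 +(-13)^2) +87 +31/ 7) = 63/ 3926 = 0.02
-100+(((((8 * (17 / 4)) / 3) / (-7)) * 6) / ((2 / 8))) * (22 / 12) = -3596 / 21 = -171.24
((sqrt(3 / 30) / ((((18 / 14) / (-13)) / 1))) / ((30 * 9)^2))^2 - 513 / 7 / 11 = -2208296786662363 / 331459751700000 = -6.66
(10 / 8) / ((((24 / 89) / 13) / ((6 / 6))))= 5785 / 96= 60.26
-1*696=-696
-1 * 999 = -999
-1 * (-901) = 901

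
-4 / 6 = -2 / 3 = -0.67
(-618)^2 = 381924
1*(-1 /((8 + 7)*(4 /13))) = -13 /60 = -0.22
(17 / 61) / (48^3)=17 / 6746112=0.00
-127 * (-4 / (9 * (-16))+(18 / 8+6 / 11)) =-70993 / 198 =-358.55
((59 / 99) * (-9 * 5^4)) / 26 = -36875 / 286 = -128.93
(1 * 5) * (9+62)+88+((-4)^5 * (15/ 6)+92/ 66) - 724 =-93707/ 33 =-2839.61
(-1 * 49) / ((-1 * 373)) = 49 / 373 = 0.13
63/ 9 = 7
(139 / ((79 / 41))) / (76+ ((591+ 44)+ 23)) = 5699 / 57986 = 0.10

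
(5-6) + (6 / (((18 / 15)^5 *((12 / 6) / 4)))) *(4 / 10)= 301 / 324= 0.93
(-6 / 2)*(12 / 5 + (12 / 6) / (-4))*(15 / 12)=-57 / 8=-7.12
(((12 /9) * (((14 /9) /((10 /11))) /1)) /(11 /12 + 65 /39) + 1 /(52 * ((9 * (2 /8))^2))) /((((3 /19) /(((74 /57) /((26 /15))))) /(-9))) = -5356268 /141453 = -37.87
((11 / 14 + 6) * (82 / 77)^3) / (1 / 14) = 52379960 / 456533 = 114.73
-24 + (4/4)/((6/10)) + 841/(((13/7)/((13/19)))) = 16388/57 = 287.51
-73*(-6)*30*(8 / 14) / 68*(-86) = -1130040 / 119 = -9496.13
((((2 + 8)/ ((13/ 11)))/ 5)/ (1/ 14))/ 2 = 154/ 13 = 11.85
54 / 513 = 2 / 19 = 0.11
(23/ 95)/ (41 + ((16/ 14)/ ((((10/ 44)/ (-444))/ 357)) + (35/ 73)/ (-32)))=-53728/ 176876412701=-0.00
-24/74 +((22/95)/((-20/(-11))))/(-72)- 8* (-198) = 4007961923/2530800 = 1583.67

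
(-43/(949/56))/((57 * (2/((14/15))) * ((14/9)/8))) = -9632/90155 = -0.11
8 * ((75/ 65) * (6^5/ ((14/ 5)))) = 25635.16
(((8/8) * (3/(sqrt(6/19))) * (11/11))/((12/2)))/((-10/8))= -sqrt(114)/15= -0.71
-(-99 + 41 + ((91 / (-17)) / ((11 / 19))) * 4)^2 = -315488644 / 34969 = -9021.95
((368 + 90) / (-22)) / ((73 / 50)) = -11450 / 803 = -14.26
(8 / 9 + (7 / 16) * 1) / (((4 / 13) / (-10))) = -12415 / 288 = -43.11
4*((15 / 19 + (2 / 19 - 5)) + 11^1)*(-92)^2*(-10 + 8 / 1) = -8870272 / 19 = -466856.42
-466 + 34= -432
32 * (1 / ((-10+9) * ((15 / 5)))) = -10.67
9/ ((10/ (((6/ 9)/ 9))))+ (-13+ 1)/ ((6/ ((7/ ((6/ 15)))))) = -524/ 15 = -34.93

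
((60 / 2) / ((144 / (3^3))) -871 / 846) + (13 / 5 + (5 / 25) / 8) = 12217 / 1692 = 7.22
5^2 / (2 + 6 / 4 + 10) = 50 / 27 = 1.85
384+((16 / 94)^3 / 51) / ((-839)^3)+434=2558014112037355654 / 3127156616182587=818.00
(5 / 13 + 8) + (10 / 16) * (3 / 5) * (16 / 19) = 2149 / 247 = 8.70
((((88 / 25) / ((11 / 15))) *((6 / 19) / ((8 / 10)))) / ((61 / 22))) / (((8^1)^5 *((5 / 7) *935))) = 63 / 2017587200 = 0.00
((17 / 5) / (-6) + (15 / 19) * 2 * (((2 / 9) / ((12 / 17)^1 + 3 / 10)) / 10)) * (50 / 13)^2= -12958250 / 1647243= -7.87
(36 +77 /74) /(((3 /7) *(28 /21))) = 19187 /296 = 64.82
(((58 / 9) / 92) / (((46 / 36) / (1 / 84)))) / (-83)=-29 / 3688188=-0.00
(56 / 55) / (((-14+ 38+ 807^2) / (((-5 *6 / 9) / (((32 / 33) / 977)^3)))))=-338524664379 / 63514624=-5329.87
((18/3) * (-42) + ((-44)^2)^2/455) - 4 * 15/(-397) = 7985.72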